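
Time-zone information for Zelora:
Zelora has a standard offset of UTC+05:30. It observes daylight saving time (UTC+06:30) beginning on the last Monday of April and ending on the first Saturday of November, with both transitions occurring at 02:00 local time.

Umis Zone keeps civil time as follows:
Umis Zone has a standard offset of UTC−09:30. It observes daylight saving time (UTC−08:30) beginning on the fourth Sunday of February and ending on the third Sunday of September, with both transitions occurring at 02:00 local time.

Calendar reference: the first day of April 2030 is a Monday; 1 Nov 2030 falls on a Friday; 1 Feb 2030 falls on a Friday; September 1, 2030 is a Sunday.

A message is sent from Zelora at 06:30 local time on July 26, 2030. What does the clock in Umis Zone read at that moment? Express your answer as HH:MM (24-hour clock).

1 April 2030 is a Monday, so Mondays fall on 1, 8, 15, 22, 29; the last is April 29.
1 November 2030 is a Friday, so the first Saturday is November 2.
Daylight saving runs 29 April – 2 November; July 26, 2030 is inside that window, so Zelora is at UTC+06:30.
06:30 Zelora − 6h30m = 00:00 UTC.
1 February 2030 is a Friday, so the first Sunday is February 3 and the fourth is February 24.
1 September 2030 is a Sunday, so the first Sunday is September 1 and the third is September 15.
At the standard offset (UTC−09:30), 00:00 UTC − 9h30m = 14:30 Umis Zone standard time (rolling into the previous day, 25 July 2030).
Daylight saving runs 24 February – 15 September; the standard-time date in Umis Zone, July 25, 2030, is inside that window, so Umis Zone is at UTC−08:30.
00:00 UTC − 8h30m = 15:30 Umis Zone (rolling into the previous day, 25 July 2030).

15:30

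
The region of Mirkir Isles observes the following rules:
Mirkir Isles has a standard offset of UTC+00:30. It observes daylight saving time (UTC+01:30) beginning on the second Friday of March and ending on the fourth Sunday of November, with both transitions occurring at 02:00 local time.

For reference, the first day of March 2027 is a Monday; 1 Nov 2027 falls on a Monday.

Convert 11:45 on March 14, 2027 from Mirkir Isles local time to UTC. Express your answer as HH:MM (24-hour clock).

10:15

1 March 2027 is a Monday, so the first Friday is March 5 and the second is March 12.
1 November 2027 is a Monday, so the first Sunday is November 7 and the fourth is November 28.
March 14, 2027 lies within the daylight-saving period (12 March – 28 November), so Mirkir Isles is on daylight time, UTC+01:30.
11:45 local − 1h30m = 10:15 UTC.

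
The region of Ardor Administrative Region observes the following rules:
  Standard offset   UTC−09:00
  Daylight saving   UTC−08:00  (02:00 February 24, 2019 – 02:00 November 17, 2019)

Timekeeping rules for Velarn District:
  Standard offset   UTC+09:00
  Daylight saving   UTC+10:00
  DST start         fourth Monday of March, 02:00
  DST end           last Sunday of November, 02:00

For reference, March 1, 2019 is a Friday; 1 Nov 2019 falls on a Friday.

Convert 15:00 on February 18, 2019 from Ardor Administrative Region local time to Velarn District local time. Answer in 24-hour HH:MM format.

09:00

February 18, 2019 does not fall between 24 February and 17 November, so daylight saving is not in effect and Ardor Administrative Region is at UTC−09:00.
15:00 Ardor Administrative Region + 9h = 00:00 UTC (rolling into the next day, 19 February 2019).
1 March 2019 is a Friday, so the first Monday is March 4 and the fourth is March 25.
1 November 2019 is a Friday, so Sundays fall on 3, 10, 17, 24; the last is November 24.
At the standard offset (UTC+09:00), 00:00 UTC + 9h = 09:00 Velarn District standard time.
The standard-time date in Velarn District, February 19, 2019, is outside the daylight-saving period (25 March – 24 November), so Velarn District is on standard time, UTC+09:00.
00:00 UTC + 9h = 09:00 Velarn District.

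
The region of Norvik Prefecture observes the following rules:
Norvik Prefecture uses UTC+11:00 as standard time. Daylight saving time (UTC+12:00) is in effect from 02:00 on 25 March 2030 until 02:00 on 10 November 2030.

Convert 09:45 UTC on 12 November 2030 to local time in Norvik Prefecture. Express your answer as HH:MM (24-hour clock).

At the standard offset (UTC+11:00), 09:45 UTC + 11h = 20:45 Norvik Prefecture standard time.
Daylight saving runs 25 March – 10 November; the standard-time date in Norvik Prefecture, 12 November 2030, is outside that window, so Norvik Prefecture is on standard time at UTC+11:00.
09:45 UTC + 11h = 20:45 local.

20:45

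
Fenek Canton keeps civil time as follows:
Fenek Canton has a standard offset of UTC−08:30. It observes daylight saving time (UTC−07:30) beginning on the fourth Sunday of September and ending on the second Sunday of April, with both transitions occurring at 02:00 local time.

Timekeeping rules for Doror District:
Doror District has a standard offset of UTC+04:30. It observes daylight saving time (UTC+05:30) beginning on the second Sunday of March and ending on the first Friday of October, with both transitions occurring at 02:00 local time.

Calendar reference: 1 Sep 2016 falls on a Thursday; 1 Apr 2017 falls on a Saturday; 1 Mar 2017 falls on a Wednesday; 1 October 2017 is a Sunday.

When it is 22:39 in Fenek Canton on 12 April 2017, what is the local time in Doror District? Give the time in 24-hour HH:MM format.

1 September 2016 is a Thursday, so the first Sunday is September 4 and the fourth is September 25.
1 April 2017 is a Saturday, so the first Sunday is April 2 and the second is April 9.
Daylight saving runs 25 September 2016 – 9 April 2017; 12 April 2017 is outside that window, so Fenek Canton is on standard time at UTC−08:30.
22:39 Fenek Canton + 8h30m = 07:09 UTC (rolling into the next day, 13 April 2017).
1 March 2017 is a Wednesday, so the first Sunday is March 5 and the second is March 12.
1 October 2017 is a Sunday, so the first Friday is October 6.
At the standard offset (UTC+04:30), 07:09 UTC + 4h30m = 11:39 Doror District standard time.
The standard-time date in Doror District, 13 April 2017, falls between 12 March and 6 October, so daylight saving is in effect and Doror District is at UTC+05:30.
07:09 UTC + 5h30m = 12:39 Doror District.

12:39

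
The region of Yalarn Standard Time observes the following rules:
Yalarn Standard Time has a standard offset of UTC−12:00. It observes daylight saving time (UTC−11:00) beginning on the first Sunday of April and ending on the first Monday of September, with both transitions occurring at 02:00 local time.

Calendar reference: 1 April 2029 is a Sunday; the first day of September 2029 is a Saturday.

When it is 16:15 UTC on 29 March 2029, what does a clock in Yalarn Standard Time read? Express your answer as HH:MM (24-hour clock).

1 April 2029 is a Sunday, so the first Sunday is April 1.
1 September 2029 is a Saturday, so the first Monday is September 3.
At the standard offset (UTC−12:00), 16:15 UTC − 12h = 04:15 Yalarn Standard Time standard time.
Daylight saving runs 1 April – 3 September; the standard-time date in Yalarn Standard Time, 29 March 2029, is outside that window, so Yalarn Standard Time is on standard time at UTC−12:00.
16:15 UTC − 12h = 04:15 local.

04:15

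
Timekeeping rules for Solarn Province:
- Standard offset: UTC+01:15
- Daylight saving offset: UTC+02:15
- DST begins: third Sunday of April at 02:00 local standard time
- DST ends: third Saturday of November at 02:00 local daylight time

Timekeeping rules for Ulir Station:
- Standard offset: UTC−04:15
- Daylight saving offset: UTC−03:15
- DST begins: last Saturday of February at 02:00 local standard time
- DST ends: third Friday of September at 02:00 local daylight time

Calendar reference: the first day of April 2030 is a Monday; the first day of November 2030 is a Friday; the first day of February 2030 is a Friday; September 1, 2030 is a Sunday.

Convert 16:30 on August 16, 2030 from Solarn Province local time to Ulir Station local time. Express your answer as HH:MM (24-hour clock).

1 April 2030 is a Monday, so the first Sunday is April 7 and the third is April 21.
1 November 2030 is a Friday, so the first Saturday is November 2 and the third is November 16.
Daylight saving runs 21 April – 16 November; August 16, 2030 is inside that window, so Solarn Province is at UTC+02:15.
16:30 Solarn Province − 2h15m = 14:15 UTC.
1 February 2030 is a Friday, so Saturdays fall on 2, 9, 16, 23; the last is February 23.
1 September 2030 is a Sunday, so the first Friday is September 6 and the third is September 20.
At the standard offset (UTC−04:15), 14:15 UTC − 4h15m = 10:00 Ulir Station standard time.
The standard-time date in Ulir Station, August 16, 2030, lies within the daylight-saving period (23 February – 20 September), so Ulir Station is on daylight time, UTC−03:15.
14:15 UTC − 3h15m = 11:00 Ulir Station.

11:00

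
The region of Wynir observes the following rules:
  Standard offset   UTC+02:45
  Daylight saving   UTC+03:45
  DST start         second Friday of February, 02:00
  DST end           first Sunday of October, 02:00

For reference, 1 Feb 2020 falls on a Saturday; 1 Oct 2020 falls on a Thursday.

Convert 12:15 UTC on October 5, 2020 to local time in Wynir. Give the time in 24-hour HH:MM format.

1 February 2020 is a Saturday, so the first Friday is February 7 and the second is February 14.
1 October 2020 is a Thursday, so the first Sunday is October 4.
At the standard offset (UTC+02:45), 12:15 UTC + 2h45m = 15:00 Wynir standard time.
The standard-time date in Wynir, October 5, 2020, does not fall between 14 February and 4 October, so daylight saving is not in effect and Wynir is at UTC+02:45.
12:15 UTC + 2h45m = 15:00 local.

15:00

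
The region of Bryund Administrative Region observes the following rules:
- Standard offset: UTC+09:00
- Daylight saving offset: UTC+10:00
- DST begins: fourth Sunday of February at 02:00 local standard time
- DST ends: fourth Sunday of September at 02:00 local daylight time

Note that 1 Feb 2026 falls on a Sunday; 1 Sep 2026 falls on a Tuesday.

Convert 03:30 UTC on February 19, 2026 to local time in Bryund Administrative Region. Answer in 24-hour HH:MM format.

1 February 2026 is a Sunday, so the first Sunday is February 1 and the fourth is February 22.
1 September 2026 is a Tuesday, so the first Sunday is September 6 and the fourth is September 27.
At the standard offset (UTC+09:00), 03:30 UTC + 9h = 12:30 Bryund Administrative Region standard time.
The standard-time date in Bryund Administrative Region, February 19, 2026, is outside the daylight-saving period (22 February – 27 September), so Bryund Administrative Region is on standard time, UTC+09:00.
03:30 UTC + 9h = 12:30 local.

12:30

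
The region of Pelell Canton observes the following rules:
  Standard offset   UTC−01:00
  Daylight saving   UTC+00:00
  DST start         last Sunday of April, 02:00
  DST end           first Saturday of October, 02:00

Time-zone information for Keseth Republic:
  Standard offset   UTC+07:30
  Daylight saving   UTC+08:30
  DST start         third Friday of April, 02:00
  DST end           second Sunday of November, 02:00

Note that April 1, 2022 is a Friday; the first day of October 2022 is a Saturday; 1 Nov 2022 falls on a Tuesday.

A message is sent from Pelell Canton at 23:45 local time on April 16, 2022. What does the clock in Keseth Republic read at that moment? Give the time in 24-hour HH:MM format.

09:15

1 April 2022 is a Friday, so Sundays fall on 3, 10, 17, 24; the last is April 24.
1 October 2022 is a Saturday, so the first Saturday is October 1.
April 16, 2022 does not fall between 24 April and 1 October, so daylight saving is not in effect and Pelell Canton is at UTC−01:00.
23:45 Pelell Canton + 1h = 00:45 UTC (rolling into the next day, 17 April 2022).
1 April 2022 is a Friday, so the first Friday is April 1 and the third is April 15.
1 November 2022 is a Tuesday, so the first Sunday is November 6 and the second is November 13.
At the standard offset (UTC+07:30), 00:45 UTC + 7h30m = 08:15 Keseth Republic standard time.
Daylight saving runs 15 April – 13 November; the standard-time date in Keseth Republic, April 17, 2022, is inside that window, so Keseth Republic is at UTC+08:30.
00:45 UTC + 8h30m = 09:15 Keseth Republic.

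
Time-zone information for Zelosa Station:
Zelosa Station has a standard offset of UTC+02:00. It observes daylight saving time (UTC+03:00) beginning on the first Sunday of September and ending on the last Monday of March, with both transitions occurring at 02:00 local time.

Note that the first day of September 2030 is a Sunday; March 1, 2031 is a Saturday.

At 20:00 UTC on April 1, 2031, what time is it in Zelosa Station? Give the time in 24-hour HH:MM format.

22:00

1 September 2030 is a Sunday, so the first Sunday is September 1.
1 March 2031 is a Saturday, so Mondays fall on 3, 10, 17, 24, 31; the last is March 31.
At the standard offset (UTC+02:00), 20:00 UTC + 2h = 22:00 Zelosa Station standard time.
The standard-time date in Zelosa Station, April 1, 2031, does not fall between 1 September 2030 and 31 March 2031, so daylight saving is not in effect and Zelosa Station is at UTC+02:00.
20:00 UTC + 2h = 22:00 local.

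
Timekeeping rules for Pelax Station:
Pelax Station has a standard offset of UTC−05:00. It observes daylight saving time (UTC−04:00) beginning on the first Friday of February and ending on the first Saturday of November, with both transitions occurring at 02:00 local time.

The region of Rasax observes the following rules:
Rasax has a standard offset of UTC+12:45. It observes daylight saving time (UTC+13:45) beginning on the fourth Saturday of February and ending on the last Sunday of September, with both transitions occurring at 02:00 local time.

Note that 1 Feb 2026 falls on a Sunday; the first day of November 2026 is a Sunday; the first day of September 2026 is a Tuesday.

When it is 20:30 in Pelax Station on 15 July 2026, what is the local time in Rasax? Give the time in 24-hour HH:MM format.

1 February 2026 is a Sunday, so the first Friday is February 6.
1 November 2026 is a Sunday, so the first Saturday is November 7.
Daylight saving runs 6 February – 7 November; 15 July 2026 is inside that window, so Pelax Station is at UTC−04:00.
20:30 Pelax Station + 4h = 00:30 UTC (rolling into the next day, 16 July 2026).
1 February 2026 is a Sunday, so the first Saturday is February 7 and the fourth is February 28.
1 September 2026 is a Tuesday, so Sundays fall on 6, 13, 20, 27; the last is September 27.
At the standard offset (UTC+12:45), 00:30 UTC + 12h45m = 13:15 Rasax standard time.
The standard-time date in Rasax, 16 July 2026, lies within the daylight-saving period (28 February – 27 September), so Rasax is on daylight time, UTC+13:45.
00:30 UTC + 13h45m = 14:15 Rasax.

14:15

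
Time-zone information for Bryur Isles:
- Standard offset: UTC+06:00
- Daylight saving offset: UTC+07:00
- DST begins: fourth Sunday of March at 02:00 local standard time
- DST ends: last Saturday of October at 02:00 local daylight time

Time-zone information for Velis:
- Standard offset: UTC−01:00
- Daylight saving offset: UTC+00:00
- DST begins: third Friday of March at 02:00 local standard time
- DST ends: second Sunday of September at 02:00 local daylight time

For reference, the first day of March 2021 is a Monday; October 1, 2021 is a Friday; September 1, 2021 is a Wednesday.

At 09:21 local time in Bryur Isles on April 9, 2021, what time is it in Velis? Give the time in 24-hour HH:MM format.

02:21

1 March 2021 is a Monday, so the first Sunday is March 7 and the fourth is March 28.
1 October 2021 is a Friday, so Saturdays fall on 2, 9, 16, 23, 30; the last is October 30.
April 9, 2021 falls between 28 March and 30 October, so daylight saving is in effect and Bryur Isles is at UTC+07:00.
09:21 Bryur Isles − 7h = 02:21 UTC.
1 March 2021 is a Monday, so the first Friday is March 5 and the third is March 19.
1 September 2021 is a Wednesday, so the first Sunday is September 5 and the second is September 12.
At the standard offset (UTC−01:00), 02:21 UTC − 1h = 01:21 Velis standard time.
The standard-time date in Velis, April 9, 2021, lies within the daylight-saving period (19 March – 12 September), so Velis is on daylight time, UTC+00:00.
02:21 UTC + 0h = 02:21 Velis.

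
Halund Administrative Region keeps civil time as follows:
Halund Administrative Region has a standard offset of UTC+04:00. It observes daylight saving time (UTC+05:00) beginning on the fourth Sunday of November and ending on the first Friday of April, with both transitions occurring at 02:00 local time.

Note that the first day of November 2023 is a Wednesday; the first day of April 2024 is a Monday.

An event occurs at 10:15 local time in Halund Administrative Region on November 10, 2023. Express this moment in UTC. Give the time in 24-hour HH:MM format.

06:15

1 November 2023 is a Wednesday, so the first Sunday is November 5 and the fourth is November 26.
1 April 2024 is a Monday, so the first Friday is April 5.
November 10, 2023 does not fall between 26 November 2023 and 5 April 2024, so daylight saving is not in effect and Halund Administrative Region is at UTC+04:00.
10:15 local − 4h = 06:15 UTC.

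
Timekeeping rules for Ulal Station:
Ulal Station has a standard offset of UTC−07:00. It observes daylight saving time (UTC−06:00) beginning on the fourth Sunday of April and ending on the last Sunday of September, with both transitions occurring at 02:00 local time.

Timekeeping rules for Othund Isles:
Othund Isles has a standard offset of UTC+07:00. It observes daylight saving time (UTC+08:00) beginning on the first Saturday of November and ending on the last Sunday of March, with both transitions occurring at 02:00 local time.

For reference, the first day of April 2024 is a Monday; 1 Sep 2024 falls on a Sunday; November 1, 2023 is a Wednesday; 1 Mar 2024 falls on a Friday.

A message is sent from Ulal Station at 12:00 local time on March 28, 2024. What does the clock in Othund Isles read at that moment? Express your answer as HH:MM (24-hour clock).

03:00

1 April 2024 is a Monday, so the first Sunday is April 7 and the fourth is April 28.
1 September 2024 is a Sunday, so Sundays fall on 1, 8, 15, 22, 29; the last is September 29.
March 28, 2024 does not fall between 28 April and 29 September, so daylight saving is not in effect and Ulal Station is at UTC−07:00.
12:00 Ulal Station + 7h = 19:00 UTC.
1 November 2023 is a Wednesday, so the first Saturday is November 4.
1 March 2024 is a Friday, so Sundays fall on 3, 10, 17, 24, 31; the last is March 31.
At the standard offset (UTC+07:00), 19:00 UTC + 7h = 02:00 Othund Isles standard time (rolling into the next day, 29 March 2024).
Daylight saving runs 4 November 2023 – 31 March 2024; the standard-time date in Othund Isles, March 29, 2024, is inside that window, so Othund Isles is at UTC+08:00.
19:00 UTC + 8h = 03:00 Othund Isles (rolling into the next day, 29 March 2024).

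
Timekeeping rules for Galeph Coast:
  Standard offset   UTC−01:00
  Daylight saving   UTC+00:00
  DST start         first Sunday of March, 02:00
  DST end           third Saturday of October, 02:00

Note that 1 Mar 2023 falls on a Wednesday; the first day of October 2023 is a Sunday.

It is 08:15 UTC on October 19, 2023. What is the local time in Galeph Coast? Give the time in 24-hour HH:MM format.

08:15

1 March 2023 is a Wednesday, so the first Sunday is March 5.
1 October 2023 is a Sunday, so the first Saturday is October 7 and the third is October 21.
At the standard offset (UTC−01:00), 08:15 UTC − 1h = 07:15 Galeph Coast standard time.
The standard-time date in Galeph Coast, October 19, 2023, lies within the daylight-saving period (5 March – 21 October), so Galeph Coast is on daylight time, UTC+00:00.
08:15 UTC + 0h = 08:15 local.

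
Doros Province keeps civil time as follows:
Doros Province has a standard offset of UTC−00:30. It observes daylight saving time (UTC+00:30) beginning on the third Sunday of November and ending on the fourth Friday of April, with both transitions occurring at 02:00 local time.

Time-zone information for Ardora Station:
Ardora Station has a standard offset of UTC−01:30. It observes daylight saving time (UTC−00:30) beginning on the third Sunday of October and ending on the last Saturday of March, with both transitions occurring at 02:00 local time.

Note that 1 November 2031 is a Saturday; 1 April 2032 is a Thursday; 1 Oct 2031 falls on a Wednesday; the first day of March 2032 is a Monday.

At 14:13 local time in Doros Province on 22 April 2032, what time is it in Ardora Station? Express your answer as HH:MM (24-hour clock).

12:13

1 November 2031 is a Saturday, so the first Sunday is November 2 and the third is November 16.
1 April 2032 is a Thursday, so the first Friday is April 2 and the fourth is April 23.
22 April 2032 falls between 16 November 2031 and 23 April 2032, so daylight saving is in effect and Doros Province is at UTC+00:30.
14:13 Doros Province − 0h30m = 13:43 UTC.
1 October 2031 is a Wednesday, so the first Sunday is October 5 and the third is October 19.
1 March 2032 is a Monday, so Saturdays fall on 6, 13, 20, 27; the last is March 27.
At the standard offset (UTC−01:30), 13:43 UTC − 1h30m = 12:13 Ardora Station standard time.
The standard-time date in Ardora Station, 22 April 2032, does not fall between 19 October 2031 and 27 March 2032, so daylight saving is not in effect and Ardora Station is at UTC−01:30.
13:43 UTC − 1h30m = 12:13 Ardora Station.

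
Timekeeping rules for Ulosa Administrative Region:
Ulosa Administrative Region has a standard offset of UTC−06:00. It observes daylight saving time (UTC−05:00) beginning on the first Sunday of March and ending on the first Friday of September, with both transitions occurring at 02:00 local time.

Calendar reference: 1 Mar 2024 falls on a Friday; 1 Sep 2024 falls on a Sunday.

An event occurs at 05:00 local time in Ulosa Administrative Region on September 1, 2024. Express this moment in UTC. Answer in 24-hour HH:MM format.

10:00

1 March 2024 is a Friday, so the first Sunday is March 3.
1 September 2024 is a Sunday, so the first Friday is September 6.
September 1, 2024 lies within the daylight-saving period (3 March – 6 September), so Ulosa Administrative Region is on daylight time, UTC−05:00.
05:00 local + 5h = 10:00 UTC.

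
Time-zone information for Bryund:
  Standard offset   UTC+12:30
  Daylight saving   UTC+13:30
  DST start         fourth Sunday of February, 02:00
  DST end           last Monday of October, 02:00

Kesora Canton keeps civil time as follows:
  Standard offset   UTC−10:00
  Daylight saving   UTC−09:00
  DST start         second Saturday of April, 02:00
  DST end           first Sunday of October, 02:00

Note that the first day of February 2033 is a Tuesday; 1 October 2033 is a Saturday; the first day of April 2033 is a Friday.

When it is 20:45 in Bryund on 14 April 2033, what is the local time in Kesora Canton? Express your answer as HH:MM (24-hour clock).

1 February 2033 is a Tuesday, so the first Sunday is February 6 and the fourth is February 27.
1 October 2033 is a Saturday, so Mondays fall on 3, 10, 17, 24, 31; the last is October 31.
14 April 2033 falls between 27 February and 31 October, so daylight saving is in effect and Bryund is at UTC+13:30.
20:45 Bryund − 13h30m = 07:15 UTC.
1 April 2033 is a Friday, so the first Saturday is April 2 and the second is April 9.
1 October 2033 is a Saturday, so the first Sunday is October 2.
At the standard offset (UTC−10:00), 07:15 UTC − 10h = 21:15 Kesora Canton standard time (rolling into the previous day, 13 April 2033).
Daylight saving runs 9 April – 2 October; the standard-time date in Kesora Canton, 13 April 2033, is inside that window, so Kesora Canton is at UTC−09:00.
07:15 UTC − 9h = 22:15 Kesora Canton (rolling into the previous day, 13 April 2033).

22:15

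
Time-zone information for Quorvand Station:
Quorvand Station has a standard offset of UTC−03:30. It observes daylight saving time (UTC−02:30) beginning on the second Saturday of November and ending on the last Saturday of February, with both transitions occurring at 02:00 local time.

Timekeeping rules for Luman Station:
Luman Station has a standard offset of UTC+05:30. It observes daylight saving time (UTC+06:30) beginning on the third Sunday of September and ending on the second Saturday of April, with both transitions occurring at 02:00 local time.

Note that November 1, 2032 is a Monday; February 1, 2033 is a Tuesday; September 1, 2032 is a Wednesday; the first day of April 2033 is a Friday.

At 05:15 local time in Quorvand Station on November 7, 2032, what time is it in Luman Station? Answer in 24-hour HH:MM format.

1 November 2032 is a Monday, so the first Saturday is November 6 and the second is November 13.
1 February 2033 is a Tuesday, so Saturdays fall on 5, 12, 19, 26; the last is February 26.
Daylight saving runs 13 November 2032 – 26 February 2033; November 7, 2032 is outside that window, so Quorvand Station is on standard time at UTC−03:30.
05:15 Quorvand Station + 3h30m = 08:45 UTC.
1 September 2032 is a Wednesday, so the first Sunday is September 5 and the third is September 19.
1 April 2033 is a Friday, so the first Saturday is April 2 and the second is April 9.
At the standard offset (UTC+05:30), 08:45 UTC + 5h30m = 14:15 Luman Station standard time.
The standard-time date in Luman Station, November 7, 2032, falls between 19 September 2032 and 9 April 2033, so daylight saving is in effect and Luman Station is at UTC+06:30.
08:45 UTC + 6h30m = 15:15 Luman Station.

15:15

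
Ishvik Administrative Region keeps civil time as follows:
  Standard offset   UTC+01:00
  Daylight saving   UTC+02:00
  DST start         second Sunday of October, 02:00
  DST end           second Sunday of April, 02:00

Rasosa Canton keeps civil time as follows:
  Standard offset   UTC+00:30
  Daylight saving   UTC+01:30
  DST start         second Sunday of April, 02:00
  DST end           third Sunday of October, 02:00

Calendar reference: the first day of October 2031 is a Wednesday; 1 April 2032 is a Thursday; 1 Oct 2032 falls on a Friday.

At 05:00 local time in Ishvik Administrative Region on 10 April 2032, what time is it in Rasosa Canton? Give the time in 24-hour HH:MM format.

1 October 2031 is a Wednesday, so the first Sunday is October 5 and the second is October 12.
1 April 2032 is a Thursday, so the first Sunday is April 4 and the second is April 11.
10 April 2032 falls between 12 October 2031 and 11 April 2032, so daylight saving is in effect and Ishvik Administrative Region is at UTC+02:00.
05:00 Ishvik Administrative Region − 2h = 03:00 UTC.
1 April 2032 is a Thursday, so the first Sunday is April 4 and the second is April 11.
1 October 2032 is a Friday, so the first Sunday is October 3 and the third is October 17.
At the standard offset (UTC+00:30), 03:00 UTC + 0h30m = 03:30 Rasosa Canton standard time.
Daylight saving runs 11 April – 17 October; the standard-time date in Rasosa Canton, 10 April 2032, is outside that window, so Rasosa Canton is on standard time at UTC+00:30.
03:00 UTC + 0h30m = 03:30 Rasosa Canton.

03:30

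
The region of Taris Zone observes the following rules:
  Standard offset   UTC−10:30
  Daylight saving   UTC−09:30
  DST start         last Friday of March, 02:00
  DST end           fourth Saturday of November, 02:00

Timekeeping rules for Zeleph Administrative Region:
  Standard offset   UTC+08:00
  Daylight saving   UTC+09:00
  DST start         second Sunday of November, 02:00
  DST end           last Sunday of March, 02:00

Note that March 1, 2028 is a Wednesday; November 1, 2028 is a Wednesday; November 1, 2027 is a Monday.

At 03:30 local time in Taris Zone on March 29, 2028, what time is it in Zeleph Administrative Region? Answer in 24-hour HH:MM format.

22:00

1 March 2028 is a Wednesday, so Fridays fall on 3, 10, 17, 24, 31; the last is March 31.
1 November 2028 is a Wednesday, so the first Saturday is November 4 and the fourth is November 25.
March 29, 2028 is outside the daylight-saving period (31 March – 25 November), so Taris Zone is on standard time, UTC−10:30.
03:30 Taris Zone + 10h30m = 14:00 UTC.
1 November 2027 is a Monday, so the first Sunday is November 7 and the second is November 14.
1 March 2028 is a Wednesday, so Sundays fall on 5, 12, 19, 26; the last is March 26.
At the standard offset (UTC+08:00), 14:00 UTC + 8h = 22:00 Zeleph Administrative Region standard time.
The standard-time date in Zeleph Administrative Region, March 29, 2028, does not fall between 14 November 2027 and 26 March 2028, so daylight saving is not in effect and Zeleph Administrative Region is at UTC+08:00.
14:00 UTC + 8h = 22:00 Zeleph Administrative Region.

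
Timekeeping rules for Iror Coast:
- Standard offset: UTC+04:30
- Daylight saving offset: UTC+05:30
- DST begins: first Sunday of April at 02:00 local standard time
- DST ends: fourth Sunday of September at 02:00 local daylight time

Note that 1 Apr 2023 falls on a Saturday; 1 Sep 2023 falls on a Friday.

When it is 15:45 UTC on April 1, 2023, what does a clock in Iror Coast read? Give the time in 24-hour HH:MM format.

1 April 2023 is a Saturday, so the first Sunday is April 2.
1 September 2023 is a Friday, so the first Sunday is September 3 and the fourth is September 24.
At the standard offset (UTC+04:30), 15:45 UTC + 4h30m = 20:15 Iror Coast standard time.
Daylight saving runs 2 April – 24 September; the standard-time date in Iror Coast, April 1, 2023, is outside that window, so Iror Coast is on standard time at UTC+04:30.
15:45 UTC + 4h30m = 20:15 local.

20:15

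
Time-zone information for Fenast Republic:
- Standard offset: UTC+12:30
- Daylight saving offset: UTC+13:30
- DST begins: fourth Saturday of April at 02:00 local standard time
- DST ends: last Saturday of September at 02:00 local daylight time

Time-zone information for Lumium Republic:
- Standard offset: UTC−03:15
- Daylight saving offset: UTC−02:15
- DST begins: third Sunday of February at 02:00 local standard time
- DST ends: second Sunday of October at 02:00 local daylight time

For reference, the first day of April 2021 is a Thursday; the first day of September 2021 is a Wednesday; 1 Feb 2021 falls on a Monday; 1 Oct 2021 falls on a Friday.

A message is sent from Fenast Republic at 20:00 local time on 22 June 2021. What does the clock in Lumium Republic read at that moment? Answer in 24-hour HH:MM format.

1 April 2021 is a Thursday, so the first Saturday is April 3 and the fourth is April 24.
1 September 2021 is a Wednesday, so Saturdays fall on 4, 11, 18, 25; the last is September 25.
22 June 2021 lies within the daylight-saving period (24 April – 25 September), so Fenast Republic is on daylight time, UTC+13:30.
20:00 Fenast Republic − 13h30m = 06:30 UTC.
1 February 2021 is a Monday, so the first Sunday is February 7 and the third is February 21.
1 October 2021 is a Friday, so the first Sunday is October 3 and the second is October 10.
At the standard offset (UTC−03:15), 06:30 UTC − 3h15m = 03:15 Lumium Republic standard time.
Daylight saving runs 21 February – 10 October; the standard-time date in Lumium Republic, 22 June 2021, is inside that window, so Lumium Republic is at UTC−02:15.
06:30 UTC − 2h15m = 04:15 Lumium Republic.

04:15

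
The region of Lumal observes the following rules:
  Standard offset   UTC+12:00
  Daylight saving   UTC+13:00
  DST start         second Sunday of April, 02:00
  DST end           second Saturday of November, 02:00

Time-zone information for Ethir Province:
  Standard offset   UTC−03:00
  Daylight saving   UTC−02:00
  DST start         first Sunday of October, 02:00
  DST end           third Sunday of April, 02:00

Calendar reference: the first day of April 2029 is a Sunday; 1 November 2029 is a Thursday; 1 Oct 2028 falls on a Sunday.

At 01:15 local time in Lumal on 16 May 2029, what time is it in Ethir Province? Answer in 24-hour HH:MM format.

09:15

1 April 2029 is a Sunday, so the first Sunday is April 1 and the second is April 8.
1 November 2029 is a Thursday, so the first Saturday is November 3 and the second is November 10.
16 May 2029 lies within the daylight-saving period (8 April – 10 November), so Lumal is on daylight time, UTC+13:00.
01:15 Lumal − 13h = 12:15 UTC (rolling into the previous day, 15 May 2029).
1 October 2028 is a Sunday, so the first Sunday is October 1.
1 April 2029 is a Sunday, so the first Sunday is April 1 and the third is April 15.
At the standard offset (UTC−03:00), 12:15 UTC − 3h = 09:15 Ethir Province standard time.
Daylight saving runs 1 October 2028 – 15 April 2029; the standard-time date in Ethir Province, 15 May 2029, is outside that window, so Ethir Province is on standard time at UTC−03:00.
12:15 UTC − 3h = 09:15 Ethir Province.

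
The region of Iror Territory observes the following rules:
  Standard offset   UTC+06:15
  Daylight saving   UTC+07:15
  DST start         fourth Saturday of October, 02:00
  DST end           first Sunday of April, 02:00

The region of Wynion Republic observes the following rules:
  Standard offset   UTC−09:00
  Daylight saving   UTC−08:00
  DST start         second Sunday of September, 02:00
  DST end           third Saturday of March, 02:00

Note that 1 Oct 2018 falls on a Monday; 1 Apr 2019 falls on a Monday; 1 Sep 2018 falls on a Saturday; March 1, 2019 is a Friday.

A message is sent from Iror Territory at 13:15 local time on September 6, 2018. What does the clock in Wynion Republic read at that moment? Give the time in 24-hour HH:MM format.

22:00

1 October 2018 is a Monday, so the first Saturday is October 6 and the fourth is October 27.
1 April 2019 is a Monday, so the first Sunday is April 7.
Daylight saving runs 27 October 2018 – 7 April 2019; September 6, 2018 is outside that window, so Iror Territory is on standard time at UTC+06:15.
13:15 Iror Territory − 6h15m = 07:00 UTC.
1 September 2018 is a Saturday, so the first Sunday is September 2 and the second is September 9.
1 March 2019 is a Friday, so the first Saturday is March 2 and the third is March 16.
At the standard offset (UTC−09:00), 07:00 UTC − 9h = 22:00 Wynion Republic standard time (rolling into the previous day, 5 September 2018).
The standard-time date in Wynion Republic, September 5, 2018, does not fall between 9 September 2018 and 16 March 2019, so daylight saving is not in effect and Wynion Republic is at UTC−09:00.
07:00 UTC − 9h = 22:00 Wynion Republic (rolling into the previous day, 5 September 2018).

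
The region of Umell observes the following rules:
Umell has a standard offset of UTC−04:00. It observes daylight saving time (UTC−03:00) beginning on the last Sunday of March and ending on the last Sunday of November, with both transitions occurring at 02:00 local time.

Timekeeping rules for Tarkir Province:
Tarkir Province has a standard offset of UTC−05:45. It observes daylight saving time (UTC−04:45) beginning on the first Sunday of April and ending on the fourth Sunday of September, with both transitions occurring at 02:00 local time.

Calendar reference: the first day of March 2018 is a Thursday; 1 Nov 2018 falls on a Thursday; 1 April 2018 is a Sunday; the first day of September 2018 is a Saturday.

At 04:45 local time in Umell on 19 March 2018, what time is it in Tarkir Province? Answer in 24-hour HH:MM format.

1 March 2018 is a Thursday, so Sundays fall on 4, 11, 18, 25; the last is March 25.
1 November 2018 is a Thursday, so Sundays fall on 4, 11, 18, 25; the last is November 25.
19 March 2018 is outside the daylight-saving period (25 March – 25 November), so Umell is on standard time, UTC−04:00.
04:45 Umell + 4h = 08:45 UTC.
1 April 2018 is a Sunday, so the first Sunday is April 1.
1 September 2018 is a Saturday, so the first Sunday is September 2 and the fourth is September 23.
At the standard offset (UTC−05:45), 08:45 UTC − 5h45m = 03:00 Tarkir Province standard time.
Daylight saving runs 1 April – 23 September; the standard-time date in Tarkir Province, 19 March 2018, is outside that window, so Tarkir Province is on standard time at UTC−05:45.
08:45 UTC − 5h45m = 03:00 Tarkir Province.

03:00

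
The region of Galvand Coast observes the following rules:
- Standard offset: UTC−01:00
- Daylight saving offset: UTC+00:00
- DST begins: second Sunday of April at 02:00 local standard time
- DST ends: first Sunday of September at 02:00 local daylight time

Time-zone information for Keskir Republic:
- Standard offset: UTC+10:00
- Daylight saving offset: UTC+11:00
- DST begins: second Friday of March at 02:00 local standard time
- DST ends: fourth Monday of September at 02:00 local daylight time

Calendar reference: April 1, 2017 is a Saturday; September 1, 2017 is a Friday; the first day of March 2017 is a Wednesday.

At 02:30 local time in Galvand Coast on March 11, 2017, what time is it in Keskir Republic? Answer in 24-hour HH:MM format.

1 April 2017 is a Saturday, so the first Sunday is April 2 and the second is April 9.
1 September 2017 is a Friday, so the first Sunday is September 3.
Daylight saving runs 9 April – 3 September; March 11, 2017 is outside that window, so Galvand Coast is on standard time at UTC−01:00.
02:30 Galvand Coast + 1h = 03:30 UTC.
1 March 2017 is a Wednesday, so the first Friday is March 3 and the second is March 10.
1 September 2017 is a Friday, so the first Monday is September 4 and the fourth is September 25.
At the standard offset (UTC+10:00), 03:30 UTC + 10h = 13:30 Keskir Republic standard time.
The standard-time date in Keskir Republic, March 11, 2017, lies within the daylight-saving period (10 March – 25 September), so Keskir Republic is on daylight time, UTC+11:00.
03:30 UTC + 11h = 14:30 Keskir Republic.

14:30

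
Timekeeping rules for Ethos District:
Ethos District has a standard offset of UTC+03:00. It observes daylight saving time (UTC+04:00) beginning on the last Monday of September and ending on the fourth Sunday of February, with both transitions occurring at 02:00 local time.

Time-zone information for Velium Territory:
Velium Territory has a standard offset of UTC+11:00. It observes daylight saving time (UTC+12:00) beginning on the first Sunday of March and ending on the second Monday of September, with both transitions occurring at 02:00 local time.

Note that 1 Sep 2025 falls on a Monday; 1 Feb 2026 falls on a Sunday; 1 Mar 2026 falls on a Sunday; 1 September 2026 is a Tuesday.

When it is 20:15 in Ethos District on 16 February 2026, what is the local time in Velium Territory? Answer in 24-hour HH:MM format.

1 September 2025 is a Monday, so Mondays fall on 1, 8, 15, 22, 29; the last is September 29.
1 February 2026 is a Sunday, so the first Sunday is February 1 and the fourth is February 22.
Daylight saving runs 29 September 2025 – 22 February 2026; 16 February 2026 is inside that window, so Ethos District is at UTC+04:00.
20:15 Ethos District − 4h = 16:15 UTC.
1 March 2026 is a Sunday, so the first Sunday is March 1.
1 September 2026 is a Tuesday, so the first Monday is September 7 and the second is September 14.
At the standard offset (UTC+11:00), 16:15 UTC + 11h = 03:15 Velium Territory standard time (rolling into the next day, 17 February 2026).
The standard-time date in Velium Territory, 17 February 2026, is outside the daylight-saving period (1 March – 14 September), so Velium Territory is on standard time, UTC+11:00.
16:15 UTC + 11h = 03:15 Velium Territory (rolling into the next day, 17 February 2026).

03:15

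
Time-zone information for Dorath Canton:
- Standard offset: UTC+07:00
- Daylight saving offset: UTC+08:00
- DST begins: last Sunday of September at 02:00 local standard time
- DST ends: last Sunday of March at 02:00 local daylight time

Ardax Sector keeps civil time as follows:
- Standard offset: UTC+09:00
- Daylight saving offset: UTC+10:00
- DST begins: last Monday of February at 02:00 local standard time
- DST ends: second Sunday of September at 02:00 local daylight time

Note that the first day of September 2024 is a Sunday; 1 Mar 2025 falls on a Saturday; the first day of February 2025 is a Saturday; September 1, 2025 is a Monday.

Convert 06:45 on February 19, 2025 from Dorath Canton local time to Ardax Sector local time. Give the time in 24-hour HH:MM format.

07:45

1 September 2024 is a Sunday, so Sundays fall on 1, 8, 15, 22, 29; the last is September 29.
1 March 2025 is a Saturday, so Sundays fall on 2, 9, 16, 23, 30; the last is March 30.
Daylight saving runs 29 September 2024 – 30 March 2025; February 19, 2025 is inside that window, so Dorath Canton is at UTC+08:00.
06:45 Dorath Canton − 8h = 22:45 UTC (rolling into the previous day, 18 February 2025).
1 February 2025 is a Saturday, so Mondays fall on 3, 10, 17, 24; the last is February 24.
1 September 2025 is a Monday, so the first Sunday is September 7 and the second is September 14.
At the standard offset (UTC+09:00), 22:45 UTC + 9h = 07:45 Ardax Sector standard time (rolling into the next day, 19 February 2025).
The standard-time date in Ardax Sector, February 19, 2025, does not fall between 24 February and 14 September, so daylight saving is not in effect and Ardax Sector is at UTC+09:00.
22:45 UTC + 9h = 07:45 Ardax Sector (rolling into the next day, 19 February 2025).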